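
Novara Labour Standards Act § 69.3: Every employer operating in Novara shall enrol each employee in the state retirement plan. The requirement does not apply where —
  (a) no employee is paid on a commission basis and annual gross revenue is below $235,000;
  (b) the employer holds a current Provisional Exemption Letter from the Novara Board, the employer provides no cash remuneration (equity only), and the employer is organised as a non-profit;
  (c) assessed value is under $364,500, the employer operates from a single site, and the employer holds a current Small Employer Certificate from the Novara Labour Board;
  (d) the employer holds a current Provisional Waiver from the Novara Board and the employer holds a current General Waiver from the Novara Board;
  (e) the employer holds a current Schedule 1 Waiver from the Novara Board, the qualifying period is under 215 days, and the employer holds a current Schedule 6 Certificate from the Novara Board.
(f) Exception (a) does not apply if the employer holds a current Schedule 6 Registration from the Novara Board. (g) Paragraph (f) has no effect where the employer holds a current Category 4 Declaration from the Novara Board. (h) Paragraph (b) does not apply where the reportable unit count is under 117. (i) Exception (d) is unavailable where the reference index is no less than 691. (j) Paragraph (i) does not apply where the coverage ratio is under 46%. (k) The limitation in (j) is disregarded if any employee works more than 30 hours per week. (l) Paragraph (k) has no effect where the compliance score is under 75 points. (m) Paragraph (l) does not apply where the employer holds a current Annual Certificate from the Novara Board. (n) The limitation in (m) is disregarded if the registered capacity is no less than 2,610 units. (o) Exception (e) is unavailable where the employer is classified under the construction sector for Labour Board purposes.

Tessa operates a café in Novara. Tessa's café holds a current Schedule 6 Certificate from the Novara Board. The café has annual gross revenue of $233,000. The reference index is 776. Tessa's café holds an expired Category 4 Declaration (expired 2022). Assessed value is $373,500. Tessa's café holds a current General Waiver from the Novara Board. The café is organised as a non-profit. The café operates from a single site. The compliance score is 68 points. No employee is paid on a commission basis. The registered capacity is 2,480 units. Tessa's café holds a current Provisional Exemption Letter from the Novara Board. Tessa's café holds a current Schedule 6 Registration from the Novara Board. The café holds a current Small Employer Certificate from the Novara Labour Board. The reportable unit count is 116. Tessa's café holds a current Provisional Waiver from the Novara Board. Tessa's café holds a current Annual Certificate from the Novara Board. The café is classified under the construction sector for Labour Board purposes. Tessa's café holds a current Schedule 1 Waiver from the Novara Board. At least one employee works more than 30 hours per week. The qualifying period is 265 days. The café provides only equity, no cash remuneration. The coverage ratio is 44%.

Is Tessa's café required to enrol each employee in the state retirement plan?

Yes — Tessa's café must enrol each employee in the state retirement plan.

Exception (a): no employee is paid on commission; annual gross revenue is $233,000, below the $235,000 limit — every condition holds. But applying paragraphs (f)–(g): (f) operates against (a): a current Schedule 6 Registration is held. (g), which would lift (f), is inapplicable — no current Category 4 Declaration is held. So (a) is unavailable.
Exception (b): a current Provisional Exemption Letter is held; remuneration is equity-only; the employer is a non-profit — every condition holds. But: (h) is engaged — the reportable unit count is 116, under the 117 limit. (b) is therefore removed.
Exception (c) fails — assessed value is $373,500, not under $364,500.
Exception (d): a current Provisional Waiver is held; a current General Waiver is held — every condition holds. But applying paragraphs (i)–(n): (i) is triggered — the reference index is 776, meeting the 691 threshold. (j) operates (the coverage ratio is 44%, under the 46% limit), but is itself disapplied by (k): (k) operates against (j): at least one employee exceeds 30 hours/week. (l) would limit (k) — the compliance score is 68 points, under the 75 points limit — but (m) sets (l) aside: (m) operates against (l): a current Annual Certificate is held. (n), which would lift (m), is inapplicable — the registered capacity is 2,480 units, short of 2,610 units. So (d) is unavailable.
Exception (e) does not apply: the qualifying period is 265 days, not under 215 days.
No exception applies. The general rule governs.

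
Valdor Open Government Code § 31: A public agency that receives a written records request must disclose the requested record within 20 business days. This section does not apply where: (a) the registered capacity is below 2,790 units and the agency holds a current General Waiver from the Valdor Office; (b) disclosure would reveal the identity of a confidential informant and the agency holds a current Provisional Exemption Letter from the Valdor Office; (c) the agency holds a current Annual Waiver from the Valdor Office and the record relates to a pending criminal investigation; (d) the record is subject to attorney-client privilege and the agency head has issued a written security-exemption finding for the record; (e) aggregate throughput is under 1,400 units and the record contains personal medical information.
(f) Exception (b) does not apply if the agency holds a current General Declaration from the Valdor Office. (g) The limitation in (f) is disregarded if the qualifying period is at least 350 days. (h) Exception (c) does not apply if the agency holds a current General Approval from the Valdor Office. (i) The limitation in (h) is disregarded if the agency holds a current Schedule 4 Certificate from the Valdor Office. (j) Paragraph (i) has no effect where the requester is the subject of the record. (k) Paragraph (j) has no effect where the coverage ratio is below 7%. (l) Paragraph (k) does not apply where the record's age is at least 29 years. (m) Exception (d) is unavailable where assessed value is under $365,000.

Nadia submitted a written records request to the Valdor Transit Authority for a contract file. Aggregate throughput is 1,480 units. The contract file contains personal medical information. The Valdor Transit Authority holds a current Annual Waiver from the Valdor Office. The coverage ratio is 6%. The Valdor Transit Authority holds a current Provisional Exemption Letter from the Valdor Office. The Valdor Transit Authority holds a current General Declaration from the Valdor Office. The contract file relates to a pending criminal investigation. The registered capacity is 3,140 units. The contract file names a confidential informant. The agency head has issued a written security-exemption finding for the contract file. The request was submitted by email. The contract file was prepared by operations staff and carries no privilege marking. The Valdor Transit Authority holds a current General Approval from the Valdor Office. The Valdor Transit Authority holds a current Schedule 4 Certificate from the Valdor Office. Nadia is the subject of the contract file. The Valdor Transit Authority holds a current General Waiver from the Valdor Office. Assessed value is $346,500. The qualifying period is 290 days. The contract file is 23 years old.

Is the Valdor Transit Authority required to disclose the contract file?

No — exception (c) applies; the Valdor Transit Authority is not required to disclose the contract file.

Exception (a) requires that the registered capacity is below 2,790 units; but the registered capacity is 3,140 units, not below 2,790 units, so (a) is unavailable.
Exception (b): the contract file names a confidential informant; a current Provisional Exemption Letter is held — every condition holds. Turning to paragraphs (f)–(g): (f) operates against (b): a current General Declaration is held. (g) is not triggered (the qualifying period is 290 days, short of 350 days), so (f) stands. Exception (b) does not apply.
Exception (c): a current Annual Waiver is held; the contract file relates to a pending investigation — every condition holds. Under paragraphs (h)–(l): (h) would limit (c) — a current General Approval is held — but (i) sets (h) aside: (i) operates against (h): a current Schedule 4 Certificate is held. (j) operates (Nadia is the subject of the contract file), but is itself disapplied by (k): (k) operates against (j): the coverage ratio is 6%, below the 7% limit. (l), which would lift (k), is inapplicable — the record's age is 23 years, short of 29 years. (c) remains available.
Exception (d) does not apply: the contract file carries no privilege marking.
Exception (e) does not apply: aggregate throughput is 1,480 units, not under 1,400 units.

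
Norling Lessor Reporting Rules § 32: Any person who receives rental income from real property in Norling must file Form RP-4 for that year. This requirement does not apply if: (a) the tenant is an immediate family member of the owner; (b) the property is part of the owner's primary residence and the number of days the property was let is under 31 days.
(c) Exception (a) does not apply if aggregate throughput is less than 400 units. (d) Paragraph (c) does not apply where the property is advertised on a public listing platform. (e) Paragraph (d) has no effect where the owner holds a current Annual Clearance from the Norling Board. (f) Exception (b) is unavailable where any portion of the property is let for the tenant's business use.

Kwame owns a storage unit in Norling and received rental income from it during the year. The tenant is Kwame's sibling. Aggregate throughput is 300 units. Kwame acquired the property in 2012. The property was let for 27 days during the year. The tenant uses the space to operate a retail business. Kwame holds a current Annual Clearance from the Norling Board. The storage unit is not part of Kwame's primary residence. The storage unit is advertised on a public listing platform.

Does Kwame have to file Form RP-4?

Exception (a): the tenant is an immediate family member — every condition holds. But: (c) is engaged — aggregate throughput is 300 units, less than the 400 units limit. (d) would limit (c) — the property is publicly advertised — but (e) sets (d) aside: (e) applies — a current Annual Clearance is held. Exception (a) does not apply.
Exception (b) requires that the property is part of the owner's primary residence; but the storage unit is not part of the primary residence, so (b) is unavailable.
None of the exceptions is available; § 32 applies in full.

Yes — Kwame must file Form RP-4.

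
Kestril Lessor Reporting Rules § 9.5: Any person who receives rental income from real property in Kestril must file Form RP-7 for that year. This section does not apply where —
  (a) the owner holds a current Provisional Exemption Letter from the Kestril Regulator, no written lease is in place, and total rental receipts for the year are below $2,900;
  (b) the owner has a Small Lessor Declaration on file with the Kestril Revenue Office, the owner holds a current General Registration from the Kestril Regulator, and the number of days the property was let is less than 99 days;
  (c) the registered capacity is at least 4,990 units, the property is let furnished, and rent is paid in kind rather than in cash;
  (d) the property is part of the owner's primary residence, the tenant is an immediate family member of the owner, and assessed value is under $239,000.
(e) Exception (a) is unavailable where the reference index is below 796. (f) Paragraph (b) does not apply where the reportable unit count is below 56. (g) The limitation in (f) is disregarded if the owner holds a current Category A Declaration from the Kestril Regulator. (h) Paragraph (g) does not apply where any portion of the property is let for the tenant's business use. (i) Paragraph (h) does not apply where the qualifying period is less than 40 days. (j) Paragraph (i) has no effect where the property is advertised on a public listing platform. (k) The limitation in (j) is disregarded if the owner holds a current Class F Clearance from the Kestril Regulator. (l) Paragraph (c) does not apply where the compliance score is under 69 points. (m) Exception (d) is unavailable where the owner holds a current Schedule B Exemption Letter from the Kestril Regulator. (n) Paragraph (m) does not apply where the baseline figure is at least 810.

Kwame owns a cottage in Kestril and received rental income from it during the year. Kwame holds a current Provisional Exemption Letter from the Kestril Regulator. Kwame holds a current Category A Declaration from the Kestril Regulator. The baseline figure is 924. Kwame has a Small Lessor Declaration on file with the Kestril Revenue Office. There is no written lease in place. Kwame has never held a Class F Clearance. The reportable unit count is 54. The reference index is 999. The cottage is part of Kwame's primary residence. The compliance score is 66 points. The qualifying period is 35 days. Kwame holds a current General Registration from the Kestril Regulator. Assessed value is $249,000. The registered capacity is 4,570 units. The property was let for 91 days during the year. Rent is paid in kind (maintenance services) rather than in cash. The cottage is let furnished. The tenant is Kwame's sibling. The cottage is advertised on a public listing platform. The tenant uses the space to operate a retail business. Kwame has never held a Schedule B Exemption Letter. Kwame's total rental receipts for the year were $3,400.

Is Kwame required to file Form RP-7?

Exception (a) requires that total rental receipts for the year are below $2,900; but total rental receipts for the year are $3,400, not below $2,900, so (a) is unavailable.
Exception (b): a Small Lessor Declaration is on file; a current General Registration is held; the number of days the property was let is 91 days, less than the 99 days limit — every condition holds. However, paragraphs (f)–(k) must be considered: (f) applies — the reportable unit count is 54, below the 56 limit. (g) would limit (f) — a current Category A Declaration is held — but (h) sets (g) aside: (h) operates against (g): the space is let for business use. (i) would limit (h) — the qualifying period is 35 days, less than the 40 days limit — but (j) sets (i) aside: (j) is triggered — the property is publicly advertised. (k) is not engaged (there is no Class F Clearance in force), so (j) stands. So (b) is unavailable.
Exception (c) fails — the registered capacity is 4,570 units, short of 4,990 units.
Exception (d) requires that assessed value is under $239,000; but assessed value is $249,000, not under $239,000, so (d) is unavailable.
No exception displaces § 9.5.

Yes — Kwame must file Form RP-7.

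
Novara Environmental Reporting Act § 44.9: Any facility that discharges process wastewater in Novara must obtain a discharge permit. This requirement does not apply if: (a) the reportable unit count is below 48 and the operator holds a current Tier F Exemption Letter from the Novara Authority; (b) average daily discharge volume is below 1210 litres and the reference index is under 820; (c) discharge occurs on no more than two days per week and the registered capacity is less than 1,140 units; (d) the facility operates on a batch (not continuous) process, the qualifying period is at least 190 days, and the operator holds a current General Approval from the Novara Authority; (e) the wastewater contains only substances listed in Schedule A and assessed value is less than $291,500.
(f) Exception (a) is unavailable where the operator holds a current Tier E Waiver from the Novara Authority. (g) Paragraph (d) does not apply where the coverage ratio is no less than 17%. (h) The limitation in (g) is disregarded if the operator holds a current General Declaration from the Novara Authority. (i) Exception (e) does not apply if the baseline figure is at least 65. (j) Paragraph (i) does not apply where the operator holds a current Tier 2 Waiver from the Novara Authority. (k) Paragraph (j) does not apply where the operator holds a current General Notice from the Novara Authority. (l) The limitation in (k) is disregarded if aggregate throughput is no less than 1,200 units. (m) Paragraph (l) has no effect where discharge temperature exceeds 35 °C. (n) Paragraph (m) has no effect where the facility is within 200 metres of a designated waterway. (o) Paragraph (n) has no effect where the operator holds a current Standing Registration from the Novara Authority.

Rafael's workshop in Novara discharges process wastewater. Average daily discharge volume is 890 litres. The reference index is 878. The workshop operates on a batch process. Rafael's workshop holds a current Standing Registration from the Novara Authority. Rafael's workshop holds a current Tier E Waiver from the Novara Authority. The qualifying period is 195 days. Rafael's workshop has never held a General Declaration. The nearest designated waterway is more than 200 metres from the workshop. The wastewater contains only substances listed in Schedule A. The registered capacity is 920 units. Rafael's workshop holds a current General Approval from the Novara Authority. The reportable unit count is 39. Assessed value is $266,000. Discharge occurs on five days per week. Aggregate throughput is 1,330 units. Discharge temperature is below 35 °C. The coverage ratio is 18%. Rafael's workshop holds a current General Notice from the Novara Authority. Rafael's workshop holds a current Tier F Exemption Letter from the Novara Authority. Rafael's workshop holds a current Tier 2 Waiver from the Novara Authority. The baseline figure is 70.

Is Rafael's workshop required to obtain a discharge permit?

No — exception (e) applies; Rafael's workshop is not required to obtain a discharge permit.

Exception (a): the reportable unit count is 39, below the 48 limit; a current Tier F Exemption Letter is held — every condition holds. Turning to paragraph (f): (f) operates against (a): a current Tier E Waiver is held. (a) is therefore removed.
Exception (b) requires that the reference index is under 820; but the reference index is 878, not under 820, so (b) is unavailable.
Exception (c) requires that discharge occurs on no more than two days per week; but discharge occurs on five days per week, so (c) is unavailable.
Exception (d): the facility operates on a batch process; the qualifying period is 195 days, meeting the 190 days threshold; a current General Approval is held — every condition holds. However, paragraphs (g)–(h) must be considered: (g) applies — the coverage ratio is 18%, meeting the 17% threshold. (h) is inapplicable (the General Declaration is not current), so (g) stands. Exception (d) does not apply.
Exception (e) is satisfied on its face — the wastewater is Schedule-A-only; assessed value is $266,000, less than the $291,500 limit. Applying paragraphs (i)–(o): (i) is engaged (the baseline figure is 70, meeting the 65 threshold), but is itself disapplied by (j): (j) operates against (i): a current Tier 2 Waiver is held. (k) is triggered (a current General Notice is held), but yields to (l): (l) operates — aggregate throughput is 1,330 units, meeting the 1,200 units threshold. (m) does not operate here (discharge temperature is below 35 °C), so (l) stands. (e) remains available.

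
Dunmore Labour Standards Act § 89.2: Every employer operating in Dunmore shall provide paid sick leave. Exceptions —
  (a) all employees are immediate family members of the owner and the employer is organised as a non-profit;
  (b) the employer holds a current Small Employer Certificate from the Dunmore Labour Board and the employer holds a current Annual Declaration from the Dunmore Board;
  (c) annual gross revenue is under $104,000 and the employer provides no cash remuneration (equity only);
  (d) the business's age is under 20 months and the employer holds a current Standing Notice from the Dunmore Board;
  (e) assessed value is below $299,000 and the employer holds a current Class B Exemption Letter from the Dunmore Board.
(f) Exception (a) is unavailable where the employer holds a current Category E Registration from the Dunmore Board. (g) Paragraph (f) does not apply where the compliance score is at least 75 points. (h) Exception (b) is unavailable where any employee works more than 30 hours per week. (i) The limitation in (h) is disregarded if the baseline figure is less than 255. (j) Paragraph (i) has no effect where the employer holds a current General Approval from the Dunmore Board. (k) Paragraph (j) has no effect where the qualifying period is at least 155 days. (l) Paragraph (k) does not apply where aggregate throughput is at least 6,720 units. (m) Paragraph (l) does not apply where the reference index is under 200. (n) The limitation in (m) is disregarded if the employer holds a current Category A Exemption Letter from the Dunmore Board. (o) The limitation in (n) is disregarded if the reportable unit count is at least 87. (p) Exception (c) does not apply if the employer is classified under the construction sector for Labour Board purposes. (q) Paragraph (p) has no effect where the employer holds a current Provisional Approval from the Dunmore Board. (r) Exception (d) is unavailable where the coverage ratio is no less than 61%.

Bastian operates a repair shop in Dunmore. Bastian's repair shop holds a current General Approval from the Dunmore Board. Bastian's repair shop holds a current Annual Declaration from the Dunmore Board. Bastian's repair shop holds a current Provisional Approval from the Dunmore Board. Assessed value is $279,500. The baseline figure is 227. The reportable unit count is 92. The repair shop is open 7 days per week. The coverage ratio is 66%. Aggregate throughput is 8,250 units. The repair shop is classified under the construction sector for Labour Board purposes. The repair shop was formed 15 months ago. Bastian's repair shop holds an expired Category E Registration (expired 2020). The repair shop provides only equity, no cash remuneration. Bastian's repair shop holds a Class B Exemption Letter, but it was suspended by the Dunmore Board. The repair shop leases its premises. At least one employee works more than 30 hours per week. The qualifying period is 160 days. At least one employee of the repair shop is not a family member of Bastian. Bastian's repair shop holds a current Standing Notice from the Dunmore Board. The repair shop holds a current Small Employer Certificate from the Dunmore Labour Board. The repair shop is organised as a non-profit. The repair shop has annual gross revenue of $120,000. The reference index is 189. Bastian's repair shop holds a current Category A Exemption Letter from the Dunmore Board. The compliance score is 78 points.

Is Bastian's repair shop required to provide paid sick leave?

No — exception (b) applies; Bastian's repair shop is not required to provide paid sick leave.

Exception (a) fails — at least one employee is not a family member.
Exception (b) is satisfied on its face — a current Small Employer Certificate is held; a current Annual Declaration is held. Under paragraphs (h)–(o): (h) would limit (b) — at least one employee exceeds 30 hours/week — but (i) sets (h) aside: (i) operates against (h): the baseline figure is 227, less than the 255 limit. (j) would limit (i) — a current General Approval is held — but (k) sets (j) aside: (k) applies — the qualifying period is 160 days, meeting the 155 days threshold. (l) would limit (k) — aggregate throughput is 8,250 units, meeting the 6,720 units threshold — but (m) sets (l) aside: (m) is triggered — the reference index is 189, under the 200 limit. (n) operates (a current Category A Exemption Letter is held), but is overridden by (o): (o) is triggered — the reportable unit count is 92, meeting the 87 threshold. (b) remains available.
Exception (c) requires that annual gross revenue is under $104,000; but annual gross revenue is $120,000, not under $104,000, so (c) is unavailable.
All of (d)'s requirements are met (the business's age is 15 months, under the 20 months limit; a current Standing Notice is held). Turning to paragraph (r): (r) operates against (d): the coverage ratio is 66%, meeting the 61% threshold. (d) is therefore removed.
Exception (e) fails — no current Class B Exemption Letter is held.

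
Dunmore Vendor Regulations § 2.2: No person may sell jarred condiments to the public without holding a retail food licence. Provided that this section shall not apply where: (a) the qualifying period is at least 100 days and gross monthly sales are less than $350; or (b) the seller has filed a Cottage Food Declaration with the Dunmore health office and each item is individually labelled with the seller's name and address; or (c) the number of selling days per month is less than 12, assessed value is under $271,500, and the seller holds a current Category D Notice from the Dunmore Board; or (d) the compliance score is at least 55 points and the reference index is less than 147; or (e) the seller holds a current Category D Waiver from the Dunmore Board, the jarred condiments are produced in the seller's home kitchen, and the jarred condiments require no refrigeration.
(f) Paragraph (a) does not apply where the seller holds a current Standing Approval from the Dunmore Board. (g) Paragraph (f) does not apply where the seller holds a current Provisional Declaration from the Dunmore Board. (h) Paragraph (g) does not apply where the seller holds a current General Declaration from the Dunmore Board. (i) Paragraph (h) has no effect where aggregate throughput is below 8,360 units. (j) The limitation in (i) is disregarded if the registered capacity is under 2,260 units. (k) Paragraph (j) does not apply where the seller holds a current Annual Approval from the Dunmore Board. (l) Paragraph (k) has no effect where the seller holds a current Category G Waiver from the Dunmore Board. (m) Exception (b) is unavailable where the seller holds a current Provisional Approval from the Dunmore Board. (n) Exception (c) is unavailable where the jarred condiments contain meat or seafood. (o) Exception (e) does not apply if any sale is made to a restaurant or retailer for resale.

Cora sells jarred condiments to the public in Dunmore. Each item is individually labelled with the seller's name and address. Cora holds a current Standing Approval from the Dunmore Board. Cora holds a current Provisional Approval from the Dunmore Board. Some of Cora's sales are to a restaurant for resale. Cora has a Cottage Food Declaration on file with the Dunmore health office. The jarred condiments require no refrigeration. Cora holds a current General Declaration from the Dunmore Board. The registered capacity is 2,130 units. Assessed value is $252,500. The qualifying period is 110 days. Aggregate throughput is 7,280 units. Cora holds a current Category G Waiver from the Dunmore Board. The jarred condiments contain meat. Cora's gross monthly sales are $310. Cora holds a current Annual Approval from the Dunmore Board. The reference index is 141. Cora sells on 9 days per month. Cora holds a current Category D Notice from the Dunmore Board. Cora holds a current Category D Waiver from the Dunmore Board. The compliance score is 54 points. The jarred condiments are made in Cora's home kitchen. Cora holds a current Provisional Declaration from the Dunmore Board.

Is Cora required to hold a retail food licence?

Yes — Cora must hold a retail food licence.

Exception (a) is satisfied on its face — the qualifying period is 110 days, meeting the 100 days threshold; gross monthly sales are $310, less than the $350 limit. But applying paragraphs (f)–(l): (f) operates — a current Standing Approval is held. (g) applies (a current Provisional Declaration is held), but is overridden by (h): (h) operates against (g): a current General Declaration is held. (i) would limit (h) — aggregate throughput is 7,280 units, below the 8,360 units limit — but (j) sets (i) aside: (j) is triggered — the registered capacity is 2,130 units, under the 2,260 units limit. (k) is engaged (a current Annual Approval is held), but is itself disapplied by (l): (l) operates against (k): a current Category G Waiver is held. (a) is therefore removed.
Exception (b): a Cottage Food Declaration is on file; items are individually labelled — every condition holds. However, paragraph (m) must be considered: (m) operates — a current Provisional Approval is held. (b) is therefore removed.
Exception (c)'s conditions are all satisfied: the number of selling days per month is 9, less than the 12 limit; assessed value is $252,500, under the $271,500 limit; a current Category D Notice is held. But applying paragraph (n): (n) is triggered — the jarred condiments contain meat. (c) is therefore removed.
Exception (d) fails — the compliance score is 54 points, short of 55 points.
All of (e)'s requirements are met (a current Category D Waiver is held; the jarred condiments are home-kitchen produced; the jarred condiments are shelf-stable). Turning to paragraph (o): (o) operates against (e): some sales are to a restaurant for resale. Exception (e) does not apply.
No exception displaces § 2.2.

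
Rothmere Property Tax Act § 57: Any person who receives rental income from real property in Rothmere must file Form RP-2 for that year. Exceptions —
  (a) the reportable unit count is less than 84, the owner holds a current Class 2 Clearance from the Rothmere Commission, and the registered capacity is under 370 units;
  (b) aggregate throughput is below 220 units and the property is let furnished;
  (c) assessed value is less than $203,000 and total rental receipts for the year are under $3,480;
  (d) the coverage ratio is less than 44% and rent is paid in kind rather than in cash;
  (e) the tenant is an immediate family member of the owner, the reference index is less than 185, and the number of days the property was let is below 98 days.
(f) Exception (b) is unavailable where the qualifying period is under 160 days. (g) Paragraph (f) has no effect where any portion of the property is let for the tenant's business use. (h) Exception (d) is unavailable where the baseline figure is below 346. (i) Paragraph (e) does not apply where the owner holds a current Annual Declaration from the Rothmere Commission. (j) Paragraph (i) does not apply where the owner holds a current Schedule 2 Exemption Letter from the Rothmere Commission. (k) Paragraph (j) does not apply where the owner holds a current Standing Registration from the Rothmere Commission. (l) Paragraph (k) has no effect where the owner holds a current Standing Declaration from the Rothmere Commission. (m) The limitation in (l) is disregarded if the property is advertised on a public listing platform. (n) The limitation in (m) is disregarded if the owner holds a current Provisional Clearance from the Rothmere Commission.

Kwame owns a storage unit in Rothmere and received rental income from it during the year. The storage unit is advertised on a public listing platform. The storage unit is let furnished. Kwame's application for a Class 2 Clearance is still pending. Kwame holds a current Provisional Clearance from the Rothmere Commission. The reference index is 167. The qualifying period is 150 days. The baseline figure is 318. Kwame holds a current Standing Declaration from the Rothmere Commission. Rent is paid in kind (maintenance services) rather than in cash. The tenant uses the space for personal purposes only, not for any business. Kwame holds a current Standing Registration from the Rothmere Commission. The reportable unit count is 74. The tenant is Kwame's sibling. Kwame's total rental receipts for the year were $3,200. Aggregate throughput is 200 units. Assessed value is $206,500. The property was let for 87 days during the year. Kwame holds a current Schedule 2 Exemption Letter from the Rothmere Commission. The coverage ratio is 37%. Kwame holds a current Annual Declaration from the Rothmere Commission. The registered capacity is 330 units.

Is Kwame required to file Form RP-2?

Exception (a) fails — there is no Class 2 Clearance in force.
Exception (b)'s conditions are all satisfied: aggregate throughput is 200 units, below the 220 units limit; the property is let furnished. But: (f) operates — the qualifying period is 150 days, under the 160 days limit. (g) is inapplicable (the space is used for personal purposes only), so (f) stands. Exception (b) does not apply.
Exception (c) fails — assessed value is $206,500, not less than $203,000.
Exception (d) is satisfied on its face — the coverage ratio is 37%, less than the 44% limit; rent is paid in kind. However, paragraph (h) must be considered: (h) applies — the baseline figure is 318, below the 346 limit. Exception (d) does not apply.
Exception (e) is satisfied on its face — the tenant is an immediate family member; the reference index is 167, less than the 185 limit; the number of days the property was let is 87 days, below the 98 days limit. Considering the limiting provisions: (i) would limit (e) — a current Annual Declaration is held — but (j) sets (i) aside: (j) operates against (i): a current Schedule 2 Exemption Letter is held. (k) is triggered (a current Standing Registration is held), but is overridden by (l): (l) operates against (k): a current Standing Declaration is held. (m) would limit (l) — the property is publicly advertised — but (n) sets (m) aside: (n) operates — a current Provisional Clearance is held. Exception (e) stands.

No — exception (e) applies; Kwame is not required to file Form RP-2.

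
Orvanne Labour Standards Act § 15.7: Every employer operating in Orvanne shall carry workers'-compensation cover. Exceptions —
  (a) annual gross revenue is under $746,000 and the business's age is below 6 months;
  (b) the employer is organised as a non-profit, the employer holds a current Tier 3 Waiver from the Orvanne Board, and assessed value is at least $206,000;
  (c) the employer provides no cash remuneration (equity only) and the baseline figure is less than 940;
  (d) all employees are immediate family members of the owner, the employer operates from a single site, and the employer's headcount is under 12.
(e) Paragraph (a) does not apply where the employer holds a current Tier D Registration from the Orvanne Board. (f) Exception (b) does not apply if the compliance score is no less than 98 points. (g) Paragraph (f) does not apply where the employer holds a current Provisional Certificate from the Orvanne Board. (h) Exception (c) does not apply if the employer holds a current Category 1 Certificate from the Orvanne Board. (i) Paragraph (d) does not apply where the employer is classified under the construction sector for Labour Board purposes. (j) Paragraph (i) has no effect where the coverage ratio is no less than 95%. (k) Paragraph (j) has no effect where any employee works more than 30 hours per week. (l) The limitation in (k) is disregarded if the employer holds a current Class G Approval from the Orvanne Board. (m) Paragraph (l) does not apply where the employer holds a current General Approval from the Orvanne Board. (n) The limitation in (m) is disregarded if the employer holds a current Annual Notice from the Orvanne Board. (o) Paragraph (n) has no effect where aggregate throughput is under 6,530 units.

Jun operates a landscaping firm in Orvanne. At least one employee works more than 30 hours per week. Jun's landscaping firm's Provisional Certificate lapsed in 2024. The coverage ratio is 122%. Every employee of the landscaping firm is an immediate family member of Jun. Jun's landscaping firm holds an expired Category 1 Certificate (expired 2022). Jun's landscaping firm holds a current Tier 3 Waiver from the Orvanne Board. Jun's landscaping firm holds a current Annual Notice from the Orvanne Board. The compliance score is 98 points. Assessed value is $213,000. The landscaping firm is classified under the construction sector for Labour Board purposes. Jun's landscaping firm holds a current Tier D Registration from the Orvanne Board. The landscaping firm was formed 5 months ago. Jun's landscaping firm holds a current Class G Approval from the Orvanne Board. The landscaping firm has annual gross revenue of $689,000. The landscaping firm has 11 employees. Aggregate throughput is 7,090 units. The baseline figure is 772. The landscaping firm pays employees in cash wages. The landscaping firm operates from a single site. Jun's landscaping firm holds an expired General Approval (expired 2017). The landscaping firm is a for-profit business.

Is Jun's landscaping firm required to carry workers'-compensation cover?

No — exception (d) applies; Jun's landscaping firm is not required to carry workers'-compensation cover.

Exception (a)'s conditions are all satisfied: annual gross revenue is $689,000, under the $746,000 limit; the business's age is 5 months, below the 6 months limit. But applying paragraph (e): (e) operates against (a): a current Tier D Registration is held. So (a) is unavailable.
Exception (b) fails — the employer is for-profit.
Exception (c) does not apply: employees are paid cash wages.
Exception (d)'s conditions are all satisfied: every employee is an immediate family member; the employer operates from a single site; the employer's headcount is 11, under the 12 limit. Considering the limiting provisions: (i) would limit (d) — the landscaping firm is classified under the construction sector — but (j) sets (i) aside: (j) operates against (i): the coverage ratio is 122%, meeting the 95% threshold. (k) operates (at least one employee exceeds 30 hours/week), but is displaced by (l): (l) operates — a current Class G Approval is held. (m) does not operate here (the General Approval is not current), so (l) stands. Exception (d) stands.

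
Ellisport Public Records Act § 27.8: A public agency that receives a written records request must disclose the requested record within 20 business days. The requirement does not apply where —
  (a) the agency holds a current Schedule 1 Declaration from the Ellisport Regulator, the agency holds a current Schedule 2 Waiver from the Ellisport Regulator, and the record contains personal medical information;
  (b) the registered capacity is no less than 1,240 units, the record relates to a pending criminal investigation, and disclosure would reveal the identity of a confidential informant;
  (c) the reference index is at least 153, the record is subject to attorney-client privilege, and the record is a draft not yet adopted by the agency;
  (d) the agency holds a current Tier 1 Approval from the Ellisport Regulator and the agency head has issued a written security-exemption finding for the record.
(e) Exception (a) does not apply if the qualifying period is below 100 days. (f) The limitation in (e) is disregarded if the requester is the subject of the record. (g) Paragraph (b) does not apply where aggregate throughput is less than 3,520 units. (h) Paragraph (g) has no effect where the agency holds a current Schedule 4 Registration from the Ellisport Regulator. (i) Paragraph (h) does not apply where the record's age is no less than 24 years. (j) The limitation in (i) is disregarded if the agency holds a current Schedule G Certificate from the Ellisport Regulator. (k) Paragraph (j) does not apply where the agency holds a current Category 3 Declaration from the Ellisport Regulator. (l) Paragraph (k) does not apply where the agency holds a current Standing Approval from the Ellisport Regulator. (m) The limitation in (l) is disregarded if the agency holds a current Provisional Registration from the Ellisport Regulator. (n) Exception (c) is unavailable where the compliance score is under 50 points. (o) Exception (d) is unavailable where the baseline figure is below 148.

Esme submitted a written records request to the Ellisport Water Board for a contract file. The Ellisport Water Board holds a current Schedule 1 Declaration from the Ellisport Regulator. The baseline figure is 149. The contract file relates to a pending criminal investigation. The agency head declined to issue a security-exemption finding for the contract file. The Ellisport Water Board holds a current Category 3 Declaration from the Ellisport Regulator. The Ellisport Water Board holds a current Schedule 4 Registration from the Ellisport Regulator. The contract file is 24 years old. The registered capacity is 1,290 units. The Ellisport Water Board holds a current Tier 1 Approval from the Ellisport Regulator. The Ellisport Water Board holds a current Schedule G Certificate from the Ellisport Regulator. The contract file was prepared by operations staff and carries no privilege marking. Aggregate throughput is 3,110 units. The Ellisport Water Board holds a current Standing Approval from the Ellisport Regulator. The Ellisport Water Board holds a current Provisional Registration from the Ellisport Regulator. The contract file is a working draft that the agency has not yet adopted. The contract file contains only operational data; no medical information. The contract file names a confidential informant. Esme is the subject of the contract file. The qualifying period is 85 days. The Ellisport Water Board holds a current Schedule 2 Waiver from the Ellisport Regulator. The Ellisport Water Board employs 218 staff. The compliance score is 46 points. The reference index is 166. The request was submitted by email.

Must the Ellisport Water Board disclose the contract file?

Yes — the Ellisport Water Board must disclose the contract file.

Exception (a) does not apply: the contract file contains only operational data.
Exception (b)'s conditions are all satisfied: the registered capacity is 1,290 units, meeting the 1,240 units threshold; the contract file relates to a pending investigation; the contract file names a confidential informant. But: (g) operates against (b): aggregate throughput is 3,110 units, less than the 3,520 units limit. (h) would limit (g) — a current Schedule 4 Registration is held — but (i) sets (h) aside: (i) operates — the record's age is 24 years, meeting the 24 years threshold. (j) operates (a current Schedule G Certificate is held), but is displaced by (k): (k) operates against (j): a current Category 3 Declaration is held. (l) would limit (k) — a current Standing Approval is held — but (m) sets (l) aside: (m) is engaged — a current Provisional Registration is held. (b) is therefore removed.
Exception (c) requires that the record is subject to attorney-client privilege; but the contract file carries no privilege marking, so (c) is unavailable.
Exception (d) does not apply: the agency head declined to issue a security-exemption finding.
Every exception is unavailable, so the rule governs.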